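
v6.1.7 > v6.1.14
False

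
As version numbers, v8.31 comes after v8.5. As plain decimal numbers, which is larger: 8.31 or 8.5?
8.5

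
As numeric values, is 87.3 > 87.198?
True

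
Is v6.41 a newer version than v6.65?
No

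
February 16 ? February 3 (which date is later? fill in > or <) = >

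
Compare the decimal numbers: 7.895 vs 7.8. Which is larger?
7.895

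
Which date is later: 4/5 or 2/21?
4/5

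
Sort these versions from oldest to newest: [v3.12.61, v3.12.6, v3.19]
[v3.12.6, v3.12.61, v3.19]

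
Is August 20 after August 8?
Yes. Day 20 comes after day 8 in August — this is a date comparison, not a decimal one (the decimal 8.20 would be smaller than 8.8).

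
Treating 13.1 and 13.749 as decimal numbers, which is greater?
13.749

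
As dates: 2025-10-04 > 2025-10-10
False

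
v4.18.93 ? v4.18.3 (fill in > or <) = >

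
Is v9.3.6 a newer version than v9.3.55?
No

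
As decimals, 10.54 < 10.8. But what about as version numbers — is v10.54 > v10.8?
True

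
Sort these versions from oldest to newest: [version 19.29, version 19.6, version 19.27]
[version 19.6, version 19.27, version 19.29]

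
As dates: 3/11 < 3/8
False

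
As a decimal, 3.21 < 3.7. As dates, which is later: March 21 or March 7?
March 21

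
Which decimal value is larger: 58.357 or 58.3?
58.357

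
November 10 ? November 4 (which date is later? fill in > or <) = >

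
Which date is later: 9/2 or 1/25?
9/2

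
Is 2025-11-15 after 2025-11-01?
Yes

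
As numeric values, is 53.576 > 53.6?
False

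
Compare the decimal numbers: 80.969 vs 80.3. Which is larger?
80.969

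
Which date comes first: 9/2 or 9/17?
9/2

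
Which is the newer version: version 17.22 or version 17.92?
version 17.92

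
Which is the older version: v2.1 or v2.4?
v2.1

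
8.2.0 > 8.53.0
False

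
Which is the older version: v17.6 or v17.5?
v17.5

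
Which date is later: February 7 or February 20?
February 20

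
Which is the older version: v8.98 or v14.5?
v8.98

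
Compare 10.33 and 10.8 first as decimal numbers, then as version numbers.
As decimals: 10.33 < 10.8. As versions: v10.33 > v10.8 (minor version 33 > 8).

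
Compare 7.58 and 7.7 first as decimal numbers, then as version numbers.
As decimals: 7.58 < 7.7. As versions: v7.58 > v7.7 (minor version 58 > 7).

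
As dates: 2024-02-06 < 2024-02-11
True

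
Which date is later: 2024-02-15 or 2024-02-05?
2024-02-15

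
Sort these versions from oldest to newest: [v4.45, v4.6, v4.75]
[v4.6, v4.45, v4.75]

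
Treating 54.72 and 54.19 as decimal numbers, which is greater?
54.72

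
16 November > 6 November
True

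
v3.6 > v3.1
True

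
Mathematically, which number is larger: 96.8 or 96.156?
96.8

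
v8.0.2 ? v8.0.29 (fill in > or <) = <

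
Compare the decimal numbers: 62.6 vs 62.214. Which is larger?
62.6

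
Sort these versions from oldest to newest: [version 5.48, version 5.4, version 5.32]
[version 5.4, version 5.32, version 5.48]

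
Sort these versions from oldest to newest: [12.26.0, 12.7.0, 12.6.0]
[12.6.0, 12.7.0, 12.26.0]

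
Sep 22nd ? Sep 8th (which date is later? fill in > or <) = >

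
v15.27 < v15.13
False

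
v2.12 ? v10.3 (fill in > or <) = <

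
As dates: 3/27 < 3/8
False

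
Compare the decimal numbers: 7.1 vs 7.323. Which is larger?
7.323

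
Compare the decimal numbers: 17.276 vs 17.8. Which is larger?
17.8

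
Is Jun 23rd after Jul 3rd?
No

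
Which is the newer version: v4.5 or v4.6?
v4.6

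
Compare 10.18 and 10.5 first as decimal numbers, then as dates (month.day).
As decimals: 10.18 < 10.5. As dates: 10/18 is later than 10/5 (day 18 > day 5).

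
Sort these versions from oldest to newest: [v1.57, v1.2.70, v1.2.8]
[v1.2.8, v1.2.70, v1.57]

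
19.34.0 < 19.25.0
False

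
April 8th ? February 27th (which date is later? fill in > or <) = >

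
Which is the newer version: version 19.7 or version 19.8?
version 19.8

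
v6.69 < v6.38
False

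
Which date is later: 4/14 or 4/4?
4/14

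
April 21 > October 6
False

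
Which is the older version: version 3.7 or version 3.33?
version 3.7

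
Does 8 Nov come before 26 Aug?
No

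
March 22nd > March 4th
True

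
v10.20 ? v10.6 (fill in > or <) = >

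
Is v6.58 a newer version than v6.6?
Yes. Version numbers are compared segment by segment as integers, not as decimals: minor version 58 > 6, so v6.58 > v6.6 (even though the decimal 6.58 < 6.6).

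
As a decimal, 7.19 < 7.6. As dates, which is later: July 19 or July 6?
July 19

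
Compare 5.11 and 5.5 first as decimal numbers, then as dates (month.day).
As decimals: 5.11 < 5.5. As dates: 5/11 is later than 5/5 (day 11 > day 5).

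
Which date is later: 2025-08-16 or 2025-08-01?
2025-08-16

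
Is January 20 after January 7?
Yes. Day 20 comes after day 7 in January — this is a date comparison, not a decimal one (the decimal 1.20 would be smaller than 1.7).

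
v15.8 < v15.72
True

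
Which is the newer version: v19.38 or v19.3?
v19.38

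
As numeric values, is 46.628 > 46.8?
False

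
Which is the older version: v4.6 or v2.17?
v2.17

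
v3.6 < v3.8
True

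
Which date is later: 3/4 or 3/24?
3/24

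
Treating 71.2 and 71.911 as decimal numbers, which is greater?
71.911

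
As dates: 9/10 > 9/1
True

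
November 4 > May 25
True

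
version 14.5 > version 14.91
False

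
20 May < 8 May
False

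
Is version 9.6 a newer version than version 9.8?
No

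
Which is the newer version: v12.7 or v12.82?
v12.82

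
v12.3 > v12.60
False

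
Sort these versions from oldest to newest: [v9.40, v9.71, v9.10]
[v9.10, v9.40, v9.71]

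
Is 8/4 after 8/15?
No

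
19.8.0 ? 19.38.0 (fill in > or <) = <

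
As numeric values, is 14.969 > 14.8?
True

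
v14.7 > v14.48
False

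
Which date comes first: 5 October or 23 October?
5 October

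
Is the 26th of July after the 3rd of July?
Yes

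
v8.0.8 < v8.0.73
True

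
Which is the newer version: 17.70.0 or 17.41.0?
17.70.0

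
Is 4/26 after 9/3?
No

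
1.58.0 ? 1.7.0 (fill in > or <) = >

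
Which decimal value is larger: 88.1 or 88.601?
88.601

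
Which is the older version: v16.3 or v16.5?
v16.3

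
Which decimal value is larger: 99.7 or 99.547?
99.7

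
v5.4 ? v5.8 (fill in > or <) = <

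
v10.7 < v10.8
True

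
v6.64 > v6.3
True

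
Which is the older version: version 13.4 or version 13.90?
version 13.4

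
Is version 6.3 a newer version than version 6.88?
No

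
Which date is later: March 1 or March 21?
March 21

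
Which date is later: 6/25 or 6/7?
6/25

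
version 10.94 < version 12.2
True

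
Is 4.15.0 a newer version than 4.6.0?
Yes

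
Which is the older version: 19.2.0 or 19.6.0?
19.2.0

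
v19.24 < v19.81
True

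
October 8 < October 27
True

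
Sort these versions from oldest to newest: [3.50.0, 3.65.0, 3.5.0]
[3.5.0, 3.50.0, 3.65.0]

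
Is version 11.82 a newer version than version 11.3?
Yes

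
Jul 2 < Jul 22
True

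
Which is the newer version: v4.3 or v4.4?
v4.4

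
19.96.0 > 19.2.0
True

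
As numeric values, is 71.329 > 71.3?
True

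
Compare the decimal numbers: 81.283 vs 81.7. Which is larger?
81.7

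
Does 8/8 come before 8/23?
Yes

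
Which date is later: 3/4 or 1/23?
3/4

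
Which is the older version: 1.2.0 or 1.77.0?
1.2.0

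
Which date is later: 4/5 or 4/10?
4/10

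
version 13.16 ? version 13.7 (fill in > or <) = >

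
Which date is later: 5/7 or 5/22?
5/22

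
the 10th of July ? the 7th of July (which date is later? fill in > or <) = >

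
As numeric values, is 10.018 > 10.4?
False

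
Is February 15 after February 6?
Yes. Day 15 comes after day 6 in February — this is a date comparison, not a decimal one (the decimal 2.15 would be smaller than 2.6).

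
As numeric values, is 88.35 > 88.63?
False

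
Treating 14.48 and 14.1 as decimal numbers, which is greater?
14.48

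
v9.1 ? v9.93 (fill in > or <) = <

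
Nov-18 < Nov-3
False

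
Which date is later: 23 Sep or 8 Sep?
23 Sep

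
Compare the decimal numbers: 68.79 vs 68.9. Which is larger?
68.9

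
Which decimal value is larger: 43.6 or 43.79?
43.79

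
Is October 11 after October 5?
Yes. Day 11 comes after day 5 in October — this is a date comparison, not a decimal one (the decimal 10.11 would be smaller than 10.5).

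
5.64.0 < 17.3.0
True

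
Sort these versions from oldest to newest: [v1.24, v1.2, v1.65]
[v1.2, v1.24, v1.65]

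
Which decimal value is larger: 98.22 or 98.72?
98.72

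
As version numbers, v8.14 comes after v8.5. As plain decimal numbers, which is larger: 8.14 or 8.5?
8.5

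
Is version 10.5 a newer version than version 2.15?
Yes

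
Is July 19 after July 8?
Yes. Day 19 comes after day 8 in July — this is a date comparison, not a decimal one (the decimal 7.19 would be smaller than 7.8).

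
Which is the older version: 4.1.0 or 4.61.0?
4.1.0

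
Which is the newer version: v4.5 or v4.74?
v4.74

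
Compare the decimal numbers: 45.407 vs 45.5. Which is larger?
45.5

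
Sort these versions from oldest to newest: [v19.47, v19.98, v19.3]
[v19.3, v19.47, v19.98]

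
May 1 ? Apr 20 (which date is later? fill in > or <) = >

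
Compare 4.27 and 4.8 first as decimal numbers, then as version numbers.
As decimals: 4.27 < 4.8. As versions: v4.27 > v4.8 (minor version 27 > 8).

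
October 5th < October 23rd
True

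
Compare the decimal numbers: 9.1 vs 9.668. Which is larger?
9.668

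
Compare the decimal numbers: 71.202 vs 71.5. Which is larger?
71.5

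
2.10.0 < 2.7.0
False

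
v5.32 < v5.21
False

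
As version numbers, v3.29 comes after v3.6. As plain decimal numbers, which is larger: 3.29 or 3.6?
3.6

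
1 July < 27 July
True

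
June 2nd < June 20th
True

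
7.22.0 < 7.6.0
False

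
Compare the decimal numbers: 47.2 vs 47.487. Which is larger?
47.487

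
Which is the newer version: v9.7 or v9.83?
v9.83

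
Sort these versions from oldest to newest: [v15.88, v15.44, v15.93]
[v15.44, v15.88, v15.93]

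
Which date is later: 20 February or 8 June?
8 June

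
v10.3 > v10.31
False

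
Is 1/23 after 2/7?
No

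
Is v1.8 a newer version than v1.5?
Yes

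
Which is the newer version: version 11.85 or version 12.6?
version 12.6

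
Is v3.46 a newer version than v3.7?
Yes. Version numbers are compared segment by segment as integers, not as decimals: minor version 46 > 7, so v3.46 > v3.7 (even though the decimal 3.46 < 3.7).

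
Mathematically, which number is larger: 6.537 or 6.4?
6.537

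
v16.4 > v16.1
True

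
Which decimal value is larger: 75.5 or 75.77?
75.77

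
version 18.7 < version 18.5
False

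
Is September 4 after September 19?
No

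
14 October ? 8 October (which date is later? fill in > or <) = >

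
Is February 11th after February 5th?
Yes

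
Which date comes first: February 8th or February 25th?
February 8th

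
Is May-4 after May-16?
No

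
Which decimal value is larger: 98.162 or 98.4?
98.4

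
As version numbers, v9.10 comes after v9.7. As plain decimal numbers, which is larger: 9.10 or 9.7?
9.7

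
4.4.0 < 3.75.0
False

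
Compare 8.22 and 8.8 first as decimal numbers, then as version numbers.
As decimals: 8.22 < 8.8. As versions: v8.22 > v8.8 (minor version 22 > 8).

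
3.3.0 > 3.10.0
False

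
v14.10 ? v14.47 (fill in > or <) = <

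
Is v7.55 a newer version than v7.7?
Yes. Version numbers are compared segment by segment as integers, not as decimals: minor version 55 > 7, so v7.55 > v7.7 (even though the decimal 7.55 < 7.7).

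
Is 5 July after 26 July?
No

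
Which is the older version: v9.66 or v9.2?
v9.2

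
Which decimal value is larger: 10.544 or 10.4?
10.544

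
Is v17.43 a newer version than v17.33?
Yes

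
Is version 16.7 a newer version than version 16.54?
No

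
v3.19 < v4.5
True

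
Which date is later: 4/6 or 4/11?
4/11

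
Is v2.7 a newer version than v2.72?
No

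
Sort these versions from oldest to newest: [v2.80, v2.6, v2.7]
[v2.6, v2.7, v2.80]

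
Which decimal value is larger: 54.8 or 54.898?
54.898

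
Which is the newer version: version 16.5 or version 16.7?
version 16.7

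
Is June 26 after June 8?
Yes. Day 26 comes after day 8 in June — this is a date comparison, not a decimal one (the decimal 6.26 would be smaller than 6.8).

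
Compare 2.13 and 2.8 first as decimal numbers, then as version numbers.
As decimals: 2.13 < 2.8. As versions: v2.13 > v2.8 (minor version 13 > 8).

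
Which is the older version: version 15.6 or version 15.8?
version 15.6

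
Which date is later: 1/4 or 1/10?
1/10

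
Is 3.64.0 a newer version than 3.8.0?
Yes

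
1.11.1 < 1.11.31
True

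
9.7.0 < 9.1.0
False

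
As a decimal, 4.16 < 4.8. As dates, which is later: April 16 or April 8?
April 16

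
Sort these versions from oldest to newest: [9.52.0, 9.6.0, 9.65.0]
[9.6.0, 9.52.0, 9.65.0]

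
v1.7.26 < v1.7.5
False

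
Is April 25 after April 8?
Yes. Day 25 comes after day 8 in April — this is a date comparison, not a decimal one (the decimal 4.25 would be smaller than 4.8).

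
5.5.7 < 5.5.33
True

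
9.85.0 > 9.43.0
True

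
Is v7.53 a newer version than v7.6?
Yes. Version numbers are compared segment by segment as integers, not as decimals: minor version 53 > 6, so v7.53 > v7.6 (even though the decimal 7.53 < 7.6).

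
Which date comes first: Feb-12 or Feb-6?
Feb-6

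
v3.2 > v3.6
False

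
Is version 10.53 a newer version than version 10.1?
Yes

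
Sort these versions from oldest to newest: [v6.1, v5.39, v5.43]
[v5.39, v5.43, v6.1]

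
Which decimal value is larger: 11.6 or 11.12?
11.6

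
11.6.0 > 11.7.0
False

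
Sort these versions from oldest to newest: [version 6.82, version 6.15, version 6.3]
[version 6.3, version 6.15, version 6.82]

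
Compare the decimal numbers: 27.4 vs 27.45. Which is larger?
27.45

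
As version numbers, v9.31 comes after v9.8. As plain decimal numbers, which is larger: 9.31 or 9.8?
9.8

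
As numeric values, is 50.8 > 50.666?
True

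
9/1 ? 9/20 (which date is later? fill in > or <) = <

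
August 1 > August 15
False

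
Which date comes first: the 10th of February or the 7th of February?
the 7th of February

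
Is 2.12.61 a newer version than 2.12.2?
Yes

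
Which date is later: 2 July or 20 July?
20 July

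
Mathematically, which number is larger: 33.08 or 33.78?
33.78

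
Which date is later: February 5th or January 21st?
February 5th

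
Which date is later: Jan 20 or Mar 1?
Mar 1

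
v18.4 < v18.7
True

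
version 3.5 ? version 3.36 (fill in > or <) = <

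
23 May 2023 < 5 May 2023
False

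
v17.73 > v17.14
True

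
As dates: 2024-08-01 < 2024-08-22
True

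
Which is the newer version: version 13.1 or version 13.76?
version 13.76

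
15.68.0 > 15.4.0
True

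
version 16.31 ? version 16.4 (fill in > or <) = >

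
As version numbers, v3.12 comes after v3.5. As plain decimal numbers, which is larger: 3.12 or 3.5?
3.5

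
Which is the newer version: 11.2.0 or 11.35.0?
11.35.0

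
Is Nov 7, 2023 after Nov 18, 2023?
No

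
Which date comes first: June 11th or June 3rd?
June 3rd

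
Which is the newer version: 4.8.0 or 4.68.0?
4.68.0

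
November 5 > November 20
False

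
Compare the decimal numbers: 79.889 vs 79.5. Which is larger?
79.889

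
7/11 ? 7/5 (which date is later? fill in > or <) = >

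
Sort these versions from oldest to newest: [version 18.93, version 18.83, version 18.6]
[version 18.6, version 18.83, version 18.93]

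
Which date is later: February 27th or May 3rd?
May 3rd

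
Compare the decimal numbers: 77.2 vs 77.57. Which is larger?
77.57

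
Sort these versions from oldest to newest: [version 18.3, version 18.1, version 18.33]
[version 18.1, version 18.3, version 18.33]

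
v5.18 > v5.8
True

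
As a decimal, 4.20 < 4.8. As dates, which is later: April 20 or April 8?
April 20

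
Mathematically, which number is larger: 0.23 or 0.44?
0.44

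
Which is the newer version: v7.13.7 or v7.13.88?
v7.13.88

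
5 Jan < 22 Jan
True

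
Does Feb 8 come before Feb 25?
Yes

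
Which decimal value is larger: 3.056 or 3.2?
3.2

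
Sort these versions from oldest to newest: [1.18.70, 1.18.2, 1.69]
[1.18.2, 1.18.70, 1.69]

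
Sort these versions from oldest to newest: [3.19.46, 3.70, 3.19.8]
[3.19.8, 3.19.46, 3.70]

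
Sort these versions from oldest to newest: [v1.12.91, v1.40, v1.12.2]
[v1.12.2, v1.12.91, v1.40]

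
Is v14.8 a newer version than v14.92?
No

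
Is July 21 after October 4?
No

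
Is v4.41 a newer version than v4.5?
Yes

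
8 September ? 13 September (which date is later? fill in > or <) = <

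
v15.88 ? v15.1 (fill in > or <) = >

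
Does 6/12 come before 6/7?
No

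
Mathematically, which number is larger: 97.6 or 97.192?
97.6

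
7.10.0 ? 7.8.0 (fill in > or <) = >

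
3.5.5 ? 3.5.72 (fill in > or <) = <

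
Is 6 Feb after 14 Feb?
No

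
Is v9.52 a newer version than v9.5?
Yes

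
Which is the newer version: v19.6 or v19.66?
v19.66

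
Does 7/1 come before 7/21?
Yes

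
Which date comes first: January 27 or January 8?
January 8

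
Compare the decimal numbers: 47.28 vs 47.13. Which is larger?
47.28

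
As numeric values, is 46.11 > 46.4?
False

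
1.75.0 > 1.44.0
True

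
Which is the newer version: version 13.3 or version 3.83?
version 13.3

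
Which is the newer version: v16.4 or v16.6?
v16.6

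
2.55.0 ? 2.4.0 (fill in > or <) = >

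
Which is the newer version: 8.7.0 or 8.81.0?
8.81.0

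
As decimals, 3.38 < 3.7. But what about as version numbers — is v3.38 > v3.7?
True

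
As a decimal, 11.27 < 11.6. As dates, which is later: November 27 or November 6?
November 27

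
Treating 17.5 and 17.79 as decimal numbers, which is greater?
17.79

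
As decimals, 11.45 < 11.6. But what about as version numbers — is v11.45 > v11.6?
True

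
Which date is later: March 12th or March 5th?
March 12th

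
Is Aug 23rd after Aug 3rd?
Yes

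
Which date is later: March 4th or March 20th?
March 20th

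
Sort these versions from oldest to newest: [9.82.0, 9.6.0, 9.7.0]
[9.6.0, 9.7.0, 9.82.0]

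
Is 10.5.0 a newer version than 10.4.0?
Yes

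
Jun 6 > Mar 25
True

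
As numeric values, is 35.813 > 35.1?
True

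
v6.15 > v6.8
True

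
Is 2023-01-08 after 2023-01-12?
No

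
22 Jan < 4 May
True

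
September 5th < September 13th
True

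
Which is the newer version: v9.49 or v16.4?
v16.4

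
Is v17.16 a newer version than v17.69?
No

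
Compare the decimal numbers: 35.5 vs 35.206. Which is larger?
35.5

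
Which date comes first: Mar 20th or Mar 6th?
Mar 6th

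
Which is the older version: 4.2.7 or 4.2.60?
4.2.7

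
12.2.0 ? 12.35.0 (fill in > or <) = <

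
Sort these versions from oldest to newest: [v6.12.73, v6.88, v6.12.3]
[v6.12.3, v6.12.73, v6.88]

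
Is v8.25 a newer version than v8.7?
Yes. Version numbers are compared segment by segment as integers, not as decimals: minor version 25 > 7, so v8.25 > v8.7 (even though the decimal 8.25 < 8.7).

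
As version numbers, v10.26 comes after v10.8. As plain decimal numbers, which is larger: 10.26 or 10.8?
10.8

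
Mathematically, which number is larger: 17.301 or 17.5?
17.5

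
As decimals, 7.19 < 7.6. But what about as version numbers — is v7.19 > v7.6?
True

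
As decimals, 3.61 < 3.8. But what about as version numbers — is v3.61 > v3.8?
True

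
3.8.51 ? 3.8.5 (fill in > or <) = >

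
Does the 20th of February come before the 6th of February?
No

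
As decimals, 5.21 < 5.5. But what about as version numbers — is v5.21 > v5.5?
True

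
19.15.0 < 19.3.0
False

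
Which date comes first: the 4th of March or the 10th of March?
the 4th of March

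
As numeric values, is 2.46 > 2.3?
True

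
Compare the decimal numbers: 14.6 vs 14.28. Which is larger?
14.6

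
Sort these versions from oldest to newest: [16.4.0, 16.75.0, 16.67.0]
[16.4.0, 16.67.0, 16.75.0]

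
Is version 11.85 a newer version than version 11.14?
Yes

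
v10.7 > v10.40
False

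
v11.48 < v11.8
False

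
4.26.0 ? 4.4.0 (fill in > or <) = >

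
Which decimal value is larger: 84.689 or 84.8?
84.8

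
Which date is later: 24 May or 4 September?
4 September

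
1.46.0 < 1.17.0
False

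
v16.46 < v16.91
True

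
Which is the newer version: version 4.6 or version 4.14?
version 4.14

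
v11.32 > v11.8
True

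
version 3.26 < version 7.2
True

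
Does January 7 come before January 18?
Yes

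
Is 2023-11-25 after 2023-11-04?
Yes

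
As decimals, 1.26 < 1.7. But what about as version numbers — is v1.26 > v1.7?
True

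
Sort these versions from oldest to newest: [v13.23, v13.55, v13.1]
[v13.1, v13.23, v13.55]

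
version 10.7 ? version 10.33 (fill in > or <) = <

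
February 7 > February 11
False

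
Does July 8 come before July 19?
Yes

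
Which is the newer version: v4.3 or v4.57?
v4.57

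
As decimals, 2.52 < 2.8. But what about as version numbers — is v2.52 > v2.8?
True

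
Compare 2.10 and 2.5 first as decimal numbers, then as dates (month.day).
As decimals: 2.10 < 2.5. As dates: 2/10 is later than 2/5 (day 10 > day 5).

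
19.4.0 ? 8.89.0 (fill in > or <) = >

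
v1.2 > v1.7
False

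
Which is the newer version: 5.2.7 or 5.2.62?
5.2.62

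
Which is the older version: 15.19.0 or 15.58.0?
15.19.0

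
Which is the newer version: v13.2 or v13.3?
v13.3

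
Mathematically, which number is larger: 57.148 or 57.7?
57.7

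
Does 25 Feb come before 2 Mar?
Yes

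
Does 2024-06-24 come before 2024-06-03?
No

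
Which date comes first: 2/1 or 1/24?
1/24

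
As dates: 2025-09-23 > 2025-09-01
True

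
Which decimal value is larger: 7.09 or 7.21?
7.21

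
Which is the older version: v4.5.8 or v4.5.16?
v4.5.8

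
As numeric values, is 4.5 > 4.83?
False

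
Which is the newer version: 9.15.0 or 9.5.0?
9.15.0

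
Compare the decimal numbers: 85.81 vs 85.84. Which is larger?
85.84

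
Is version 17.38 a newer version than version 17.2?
Yes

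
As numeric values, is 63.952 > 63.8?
True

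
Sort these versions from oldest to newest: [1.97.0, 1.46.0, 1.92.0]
[1.46.0, 1.92.0, 1.97.0]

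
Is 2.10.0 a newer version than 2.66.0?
No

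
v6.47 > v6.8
True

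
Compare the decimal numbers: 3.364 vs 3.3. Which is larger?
3.364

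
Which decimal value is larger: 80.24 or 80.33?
80.33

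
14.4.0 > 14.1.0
True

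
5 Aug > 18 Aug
False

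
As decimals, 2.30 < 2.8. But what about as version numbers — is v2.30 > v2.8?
True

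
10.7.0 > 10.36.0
False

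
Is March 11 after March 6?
Yes. Day 11 comes after day 6 in March — this is a date comparison, not a decimal one (the decimal 3.11 would be smaller than 3.6).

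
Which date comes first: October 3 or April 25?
April 25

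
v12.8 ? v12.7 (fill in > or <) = >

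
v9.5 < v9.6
True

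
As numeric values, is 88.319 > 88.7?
False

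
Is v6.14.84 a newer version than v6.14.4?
Yes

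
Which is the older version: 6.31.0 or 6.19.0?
6.19.0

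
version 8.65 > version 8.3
True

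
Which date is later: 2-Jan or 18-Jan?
18-Jan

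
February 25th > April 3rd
False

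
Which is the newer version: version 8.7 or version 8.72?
version 8.72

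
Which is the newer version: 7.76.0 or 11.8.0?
11.8.0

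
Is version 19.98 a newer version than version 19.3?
Yes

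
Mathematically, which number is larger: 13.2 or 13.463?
13.463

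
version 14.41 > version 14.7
True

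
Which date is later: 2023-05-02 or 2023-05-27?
2023-05-27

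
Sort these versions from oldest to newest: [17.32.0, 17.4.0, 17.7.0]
[17.4.0, 17.7.0, 17.32.0]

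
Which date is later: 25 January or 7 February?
7 February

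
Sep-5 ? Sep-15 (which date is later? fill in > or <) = <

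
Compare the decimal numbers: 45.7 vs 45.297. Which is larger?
45.7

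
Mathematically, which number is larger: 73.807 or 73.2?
73.807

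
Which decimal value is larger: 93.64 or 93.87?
93.87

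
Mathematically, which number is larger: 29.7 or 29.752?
29.752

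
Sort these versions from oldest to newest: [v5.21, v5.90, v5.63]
[v5.21, v5.63, v5.90]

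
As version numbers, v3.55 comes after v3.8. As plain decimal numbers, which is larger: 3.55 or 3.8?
3.8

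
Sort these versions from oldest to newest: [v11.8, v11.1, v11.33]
[v11.1, v11.8, v11.33]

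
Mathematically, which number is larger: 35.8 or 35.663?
35.8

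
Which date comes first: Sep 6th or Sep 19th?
Sep 6th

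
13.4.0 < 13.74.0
True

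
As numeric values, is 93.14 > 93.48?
False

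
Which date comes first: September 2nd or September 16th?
September 2nd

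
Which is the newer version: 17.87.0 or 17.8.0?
17.87.0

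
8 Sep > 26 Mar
True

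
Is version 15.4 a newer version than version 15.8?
No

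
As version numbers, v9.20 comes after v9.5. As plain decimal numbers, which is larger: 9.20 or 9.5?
9.5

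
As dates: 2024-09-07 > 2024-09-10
False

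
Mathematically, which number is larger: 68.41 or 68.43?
68.43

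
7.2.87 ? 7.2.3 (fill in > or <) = >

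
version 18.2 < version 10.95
False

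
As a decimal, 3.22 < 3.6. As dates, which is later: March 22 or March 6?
March 22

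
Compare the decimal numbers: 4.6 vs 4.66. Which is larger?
4.66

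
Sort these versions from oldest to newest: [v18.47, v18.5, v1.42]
[v1.42, v18.5, v18.47]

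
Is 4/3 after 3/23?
Yes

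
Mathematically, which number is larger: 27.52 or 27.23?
27.52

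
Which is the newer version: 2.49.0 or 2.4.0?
2.49.0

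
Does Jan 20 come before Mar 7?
Yes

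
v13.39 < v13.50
True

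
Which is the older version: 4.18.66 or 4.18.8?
4.18.8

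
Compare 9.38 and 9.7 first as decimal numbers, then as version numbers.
As decimals: 9.38 < 9.7. As versions: v9.38 > v9.7 (minor version 38 > 7).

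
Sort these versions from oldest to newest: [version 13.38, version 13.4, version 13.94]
[version 13.4, version 13.38, version 13.94]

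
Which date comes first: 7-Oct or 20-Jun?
20-Jun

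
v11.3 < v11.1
False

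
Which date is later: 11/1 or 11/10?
11/10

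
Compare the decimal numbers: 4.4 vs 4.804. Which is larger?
4.804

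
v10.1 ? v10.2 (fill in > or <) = <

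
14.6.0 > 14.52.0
False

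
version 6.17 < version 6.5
False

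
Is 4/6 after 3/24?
Yes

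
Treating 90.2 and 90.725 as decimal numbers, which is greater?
90.725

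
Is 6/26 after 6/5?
Yes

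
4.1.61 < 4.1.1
False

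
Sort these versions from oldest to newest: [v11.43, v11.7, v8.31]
[v8.31, v11.7, v11.43]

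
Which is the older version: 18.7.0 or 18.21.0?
18.7.0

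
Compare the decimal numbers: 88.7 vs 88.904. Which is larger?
88.904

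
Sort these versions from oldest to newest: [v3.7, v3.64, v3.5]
[v3.5, v3.7, v3.64]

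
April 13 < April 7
False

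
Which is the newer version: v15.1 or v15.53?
v15.53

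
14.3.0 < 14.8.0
True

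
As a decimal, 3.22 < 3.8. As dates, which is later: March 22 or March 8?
March 22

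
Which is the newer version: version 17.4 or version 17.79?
version 17.79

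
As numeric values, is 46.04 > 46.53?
False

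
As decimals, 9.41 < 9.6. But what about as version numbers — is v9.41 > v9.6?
True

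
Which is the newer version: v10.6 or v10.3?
v10.6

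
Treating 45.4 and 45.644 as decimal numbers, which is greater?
45.644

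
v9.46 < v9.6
False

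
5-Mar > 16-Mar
False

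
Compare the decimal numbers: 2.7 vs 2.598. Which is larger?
2.7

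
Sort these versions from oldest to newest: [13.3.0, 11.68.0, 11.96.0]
[11.68.0, 11.96.0, 13.3.0]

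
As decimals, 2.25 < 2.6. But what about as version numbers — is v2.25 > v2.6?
True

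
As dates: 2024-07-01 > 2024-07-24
False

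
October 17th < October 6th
False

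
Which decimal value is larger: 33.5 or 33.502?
33.502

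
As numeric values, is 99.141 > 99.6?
False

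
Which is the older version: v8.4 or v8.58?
v8.4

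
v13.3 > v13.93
False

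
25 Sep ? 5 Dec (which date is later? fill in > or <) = <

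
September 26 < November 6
True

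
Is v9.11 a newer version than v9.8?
Yes. Version numbers are compared segment by segment as integers, not as decimals: minor version 11 > 8, so v9.11 > v9.8 (even though the decimal 9.11 < 9.8).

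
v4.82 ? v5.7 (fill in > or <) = <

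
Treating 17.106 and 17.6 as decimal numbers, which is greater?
17.6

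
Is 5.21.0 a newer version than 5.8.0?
Yes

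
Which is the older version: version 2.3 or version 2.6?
version 2.3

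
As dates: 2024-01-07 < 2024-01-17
True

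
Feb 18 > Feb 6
True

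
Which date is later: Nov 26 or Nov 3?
Nov 26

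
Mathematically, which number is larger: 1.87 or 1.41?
1.87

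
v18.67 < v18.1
False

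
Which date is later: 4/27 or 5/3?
5/3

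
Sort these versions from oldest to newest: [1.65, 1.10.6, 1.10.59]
[1.10.6, 1.10.59, 1.65]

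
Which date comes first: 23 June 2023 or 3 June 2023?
3 June 2023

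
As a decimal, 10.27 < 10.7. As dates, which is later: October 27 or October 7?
October 27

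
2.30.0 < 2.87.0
True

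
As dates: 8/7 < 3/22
False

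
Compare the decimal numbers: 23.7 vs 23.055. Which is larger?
23.7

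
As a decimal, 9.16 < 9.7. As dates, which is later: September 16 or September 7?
September 16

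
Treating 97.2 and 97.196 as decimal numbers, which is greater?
97.2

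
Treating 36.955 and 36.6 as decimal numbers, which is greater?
36.955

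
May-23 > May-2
True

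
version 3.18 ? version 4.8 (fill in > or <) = <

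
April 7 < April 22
True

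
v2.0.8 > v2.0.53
False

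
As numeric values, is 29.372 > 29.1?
True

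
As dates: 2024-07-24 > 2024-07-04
True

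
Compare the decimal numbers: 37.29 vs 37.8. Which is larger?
37.8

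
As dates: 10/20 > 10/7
True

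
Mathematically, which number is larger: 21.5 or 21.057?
21.5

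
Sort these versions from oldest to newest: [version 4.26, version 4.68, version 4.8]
[version 4.8, version 4.26, version 4.68]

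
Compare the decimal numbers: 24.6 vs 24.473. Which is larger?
24.6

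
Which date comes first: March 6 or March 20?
March 6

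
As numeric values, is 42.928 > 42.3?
True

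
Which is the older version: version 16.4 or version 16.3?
version 16.3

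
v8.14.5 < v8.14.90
True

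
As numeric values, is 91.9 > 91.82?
True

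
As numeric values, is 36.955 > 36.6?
True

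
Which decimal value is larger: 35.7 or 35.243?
35.7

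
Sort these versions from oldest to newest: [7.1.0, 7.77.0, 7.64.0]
[7.1.0, 7.64.0, 7.77.0]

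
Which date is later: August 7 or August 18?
August 18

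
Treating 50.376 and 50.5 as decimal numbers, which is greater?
50.5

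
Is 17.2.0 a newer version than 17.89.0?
No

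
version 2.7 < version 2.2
False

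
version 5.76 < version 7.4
True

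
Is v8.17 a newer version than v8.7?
Yes. Version numbers are compared segment by segment as integers, not as decimals: minor version 17 > 7, so v8.17 > v8.7 (even though the decimal 8.17 < 8.7).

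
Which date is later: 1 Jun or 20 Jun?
20 Jun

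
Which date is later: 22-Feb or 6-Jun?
6-Jun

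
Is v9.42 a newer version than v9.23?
Yes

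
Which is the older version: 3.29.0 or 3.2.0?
3.2.0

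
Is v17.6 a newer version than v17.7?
No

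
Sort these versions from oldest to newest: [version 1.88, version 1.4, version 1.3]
[version 1.3, version 1.4, version 1.88]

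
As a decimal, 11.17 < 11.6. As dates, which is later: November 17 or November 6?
November 17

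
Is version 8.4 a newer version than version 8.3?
Yes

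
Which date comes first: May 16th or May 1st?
May 1st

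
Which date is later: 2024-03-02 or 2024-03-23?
2024-03-23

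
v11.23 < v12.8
True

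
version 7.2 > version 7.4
False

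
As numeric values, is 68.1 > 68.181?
False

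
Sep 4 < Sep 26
True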